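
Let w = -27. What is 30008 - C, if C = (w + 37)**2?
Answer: 29908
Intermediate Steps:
C = 100 (C = (-27 + 37)**2 = 10**2 = 100)
30008 - C = 30008 - 1*100 = 30008 - 100 = 29908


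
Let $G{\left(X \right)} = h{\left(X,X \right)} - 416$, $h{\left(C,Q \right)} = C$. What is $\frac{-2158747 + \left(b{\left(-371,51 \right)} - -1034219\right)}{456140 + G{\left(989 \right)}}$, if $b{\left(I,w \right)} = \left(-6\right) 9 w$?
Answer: $- \frac{1127282}{456713} \approx -2.4683$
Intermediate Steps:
$b{\left(I,w \right)} = - 54 w$
$G{\left(X \right)} = -416 + X$ ($G{\left(X \right)} = X - 416 = -416 + X$)
$\frac{-2158747 + \left(b{\left(-371,51 \right)} - -1034219\right)}{456140 + G{\left(989 \right)}} = \frac{-2158747 - -1031465}{456140 + \left(-416 + 989\right)} = \frac{-2158747 + \left(-2754 + 1034219\right)}{456140 + 573} = \frac{-2158747 + 1031465}{456713} = \left(-1127282\right) \frac{1}{456713} = - \frac{1127282}{456713}$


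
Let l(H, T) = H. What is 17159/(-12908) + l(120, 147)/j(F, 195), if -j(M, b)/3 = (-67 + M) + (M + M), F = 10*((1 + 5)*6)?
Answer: -17898387/13075804 ≈ -1.3688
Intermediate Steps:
F = 360 (F = 10*(6*6) = 10*36 = 360)
j(M, b) = 201 - 9*M (j(M, b) = -3*((-67 + M) + (M + M)) = -3*((-67 + M) + 2*M) = -3*(-67 + 3*M) = 201 - 9*M)
17159/(-12908) + l(120, 147)/j(F, 195) = 17159/(-12908) + 120/(201 - 9*360) = 17159*(-1/12908) + 120/(201 - 3240) = -17159/12908 + 120/(-3039) = -17159/12908 + 120*(-1/3039) = -17159/12908 - 40/1013 = -17898387/13075804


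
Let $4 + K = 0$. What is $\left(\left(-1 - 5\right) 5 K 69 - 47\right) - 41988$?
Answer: $-33755$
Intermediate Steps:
$K = -4$ ($K = -4 + 0 = -4$)
$\left(\left(-1 - 5\right) 5 K 69 - 47\right) - 41988 = \left(\left(-1 - 5\right) 5 \left(-4\right) 69 - 47\right) - 41988 = \left(\left(-6\right) \left(-20\right) 69 - 47\right) - 41988 = \left(120 \cdot 69 - 47\right) - 41988 = \left(8280 - 47\right) - 41988 = 8233 - 41988 = -33755$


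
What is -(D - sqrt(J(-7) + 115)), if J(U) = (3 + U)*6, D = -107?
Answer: 107 + sqrt(91) ≈ 116.54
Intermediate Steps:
J(U) = 18 + 6*U
-(D - sqrt(J(-7) + 115)) = -(-107 - sqrt((18 + 6*(-7)) + 115)) = -(-107 - sqrt((18 - 42) + 115)) = -(-107 - sqrt(-24 + 115)) = -(-107 - sqrt(91)) = 107 + sqrt(91)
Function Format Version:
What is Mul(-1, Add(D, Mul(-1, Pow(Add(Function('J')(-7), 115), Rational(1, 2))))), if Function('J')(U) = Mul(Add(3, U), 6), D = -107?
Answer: Add(107, Pow(91, Rational(1, 2))) ≈ 116.54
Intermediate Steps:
Function('J')(U) = Add(18, Mul(6, U))
Mul(-1, Add(D, Mul(-1, Pow(Add(Function('J')(-7), 115), Rational(1, 2))))) = Mul(-1, Add(-107, Mul(-1, Pow(Add(Add(18, Mul(6, -7)), 115), Rational(1, 2))))) = Mul(-1, Add(-107, Mul(-1, Pow(Add(Add(18, -42), 115), Rational(1, 2))))) = Mul(-1, Add(-107, Mul(-1, Pow(Add(-24, 115), Rational(1, 2))))) = Mul(-1, Add(-107, Mul(-1, Pow(91, Rational(1, 2))))) = Add(107, Pow(91, Rational(1, 2)))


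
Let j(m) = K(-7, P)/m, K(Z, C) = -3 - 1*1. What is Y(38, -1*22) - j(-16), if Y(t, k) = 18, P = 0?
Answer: 71/4 ≈ 17.750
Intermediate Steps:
K(Z, C) = -4 (K(Z, C) = -3 - 1 = -4)
j(m) = -4/m
Y(38, -1*22) - j(-16) = 18 - (-4)/(-16) = 18 - (-4)*(-1)/16 = 18 - 1*¼ = 18 - ¼ = 71/4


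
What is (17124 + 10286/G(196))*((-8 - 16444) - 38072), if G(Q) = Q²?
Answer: -4483548526985/4802 ≈ -9.3368e+8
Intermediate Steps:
(17124 + 10286/G(196))*((-8 - 16444) - 38072) = (17124 + 10286/(196²))*((-8 - 16444) - 38072) = (17124 + 10286/38416)*(-16452 - 38072) = (17124 + 10286*(1/38416))*(-54524) = (17124 + 5143/19208)*(-54524) = (328922935/19208)*(-54524) = -4483548526985/4802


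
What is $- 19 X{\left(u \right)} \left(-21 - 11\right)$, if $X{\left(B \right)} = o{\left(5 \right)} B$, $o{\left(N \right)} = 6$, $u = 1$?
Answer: $3648$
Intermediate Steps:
$X{\left(B \right)} = 6 B$
$- 19 X{\left(u \right)} \left(-21 - 11\right) = - 19 \cdot 6 \cdot 1 \left(-21 - 11\right) = \left(-19\right) 6 \left(-21 - 11\right) = \left(-114\right) \left(-32\right) = 3648$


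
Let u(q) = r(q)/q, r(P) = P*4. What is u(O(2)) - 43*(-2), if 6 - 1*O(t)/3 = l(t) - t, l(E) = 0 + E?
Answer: 90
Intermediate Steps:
r(P) = 4*P
l(E) = E
O(t) = 18 (O(t) = 18 - 3*(t - t) = 18 - 3*0 = 18 + 0 = 18)
u(q) = 4 (u(q) = (4*q)/q = 4)
u(O(2)) - 43*(-2) = 4 - 43*(-2) = 4 + 86 = 90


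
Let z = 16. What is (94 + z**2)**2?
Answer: 122500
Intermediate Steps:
(94 + z**2)**2 = (94 + 16**2)**2 = (94 + 256)**2 = 350**2 = 122500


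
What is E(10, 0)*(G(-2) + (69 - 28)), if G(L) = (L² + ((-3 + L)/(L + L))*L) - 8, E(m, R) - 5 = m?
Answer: 1035/2 ≈ 517.50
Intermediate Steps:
E(m, R) = 5 + m
G(L) = -19/2 + L² + L/2 (G(L) = (L² + ((-3 + L)/((2*L)))*L) - 8 = (L² + ((-3 + L)*(1/(2*L)))*L) - 8 = (L² + ((-3 + L)/(2*L))*L) - 8 = (L² + (-3/2 + L/2)) - 8 = (-3/2 + L² + L/2) - 8 = -19/2 + L² + L/2)
E(10, 0)*(G(-2) + (69 - 28)) = (5 + 10)*((-19/2 + (-2)² + (½)*(-2)) + (69 - 28)) = 15*((-19/2 + 4 - 1) + 41) = 15*(-13/2 + 41) = 15*(69/2) = 1035/2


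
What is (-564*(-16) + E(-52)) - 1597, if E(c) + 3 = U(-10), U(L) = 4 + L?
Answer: 7418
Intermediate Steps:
E(c) = -9 (E(c) = -3 + (4 - 10) = -3 - 6 = -9)
(-564*(-16) + E(-52)) - 1597 = (-564*(-16) - 9) - 1597 = (9024 - 9) - 1597 = 9015 - 1597 = 7418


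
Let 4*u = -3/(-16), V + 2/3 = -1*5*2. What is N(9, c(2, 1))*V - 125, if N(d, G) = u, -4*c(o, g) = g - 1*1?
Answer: -251/2 ≈ -125.50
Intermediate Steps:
V = -32/3 (V = -⅔ - 1*5*2 = -⅔ - 5*2 = -⅔ - 10 = -32/3 ≈ -10.667)
c(o, g) = ¼ - g/4 (c(o, g) = -(g - 1*1)/4 = -(g - 1)/4 = -(-1 + g)/4 = ¼ - g/4)
u = 3/64 (u = (-3/(-16))/4 = (-3*(-1/16))/4 = (¼)*(3/16) = 3/64 ≈ 0.046875)
N(d, G) = 3/64
N(9, c(2, 1))*V - 125 = (3/64)*(-32/3) - 125 = -½ - 125 = -251/2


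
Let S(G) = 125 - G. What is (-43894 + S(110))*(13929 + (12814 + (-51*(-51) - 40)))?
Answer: -1285830216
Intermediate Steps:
(-43894 + S(110))*(13929 + (12814 + (-51*(-51) - 40))) = (-43894 + (125 - 1*110))*(13929 + (12814 + (-51*(-51) - 40))) = (-43894 + (125 - 110))*(13929 + (12814 + (2601 - 40))) = (-43894 + 15)*(13929 + (12814 + 2561)) = -43879*(13929 + 15375) = -43879*29304 = -1285830216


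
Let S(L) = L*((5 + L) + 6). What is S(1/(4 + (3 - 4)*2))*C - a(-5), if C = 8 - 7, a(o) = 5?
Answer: ¾ ≈ 0.75000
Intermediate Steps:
C = 1
S(L) = L*(11 + L)
S(1/(4 + (3 - 4)*2))*C - a(-5) = ((11 + 1/(4 + (3 - 4)*2))/(4 + (3 - 4)*2))*1 - 1*5 = ((11 + 1/(4 - 1*2))/(4 - 1*2))*1 - 5 = ((11 + 1/(4 - 2))/(4 - 2))*1 - 5 = ((11 + 1/2)/2)*1 - 5 = ((11 + ½)/2)*1 - 5 = ((½)*(23/2))*1 - 5 = (23/4)*1 - 5 = 23/4 - 5 = ¾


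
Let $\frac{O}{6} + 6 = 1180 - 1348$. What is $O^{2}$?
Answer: $1089936$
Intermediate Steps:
$O = -1044$ ($O = -36 + 6 \left(1180 - 1348\right) = -36 + 6 \left(-168\right) = -36 - 1008 = -1044$)
$O^{2} = \left(-1044\right)^{2} = 1089936$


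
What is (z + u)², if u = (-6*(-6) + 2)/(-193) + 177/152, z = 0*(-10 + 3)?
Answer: 805708225/860600896 ≈ 0.93622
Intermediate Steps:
z = 0 (z = 0*(-7) = 0)
u = 28385/29336 (u = (36 + 2)*(-1/193) + 177*(1/152) = 38*(-1/193) + 177/152 = -38/193 + 177/152 = 28385/29336 ≈ 0.96758)
(z + u)² = (0 + 28385/29336)² = (28385/29336)² = 805708225/860600896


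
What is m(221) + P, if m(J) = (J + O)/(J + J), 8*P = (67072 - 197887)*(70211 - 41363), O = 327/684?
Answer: -47537942808143/100776 ≈ -4.7172e+8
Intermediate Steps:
O = 109/228 (O = 327*(1/684) = 109/228 ≈ 0.47807)
P = -471718890 (P = ((67072 - 197887)*(70211 - 41363))/8 = (-130815*28848)/8 = (1/8)*(-3773751120) = -471718890)
m(J) = (109/228 + J)/(2*J) (m(J) = (J + 109/228)/(J + J) = (109/228 + J)/((2*J)) = (109/228 + J)*(1/(2*J)) = (109/228 + J)/(2*J))
m(221) + P = (1/456)*(109 + 228*221)/221 - 471718890 = (1/456)*(1/221)*(109 + 50388) - 471718890 = (1/456)*(1/221)*50497 - 471718890 = 50497/100776 - 471718890 = -47537942808143/100776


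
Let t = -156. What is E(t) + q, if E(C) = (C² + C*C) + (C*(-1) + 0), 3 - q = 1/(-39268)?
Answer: 1917495709/39268 ≈ 48831.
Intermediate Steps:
q = 117805/39268 (q = 3 - 1/(-39268) = 3 - 1*(-1/39268) = 3 + 1/39268 = 117805/39268 ≈ 3.0000)
E(C) = -C + 2*C² (E(C) = (C² + C²) + (-C + 0) = 2*C² - C = -C + 2*C²)
E(t) + q = -156*(-1 + 2*(-156)) + 117805/39268 = -156*(-1 - 312) + 117805/39268 = -156*(-313) + 117805/39268 = 48828 + 117805/39268 = 1917495709/39268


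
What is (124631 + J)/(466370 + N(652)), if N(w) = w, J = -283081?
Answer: -79225/233511 ≈ -0.33928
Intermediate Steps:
(124631 + J)/(466370 + N(652)) = (124631 - 283081)/(466370 + 652) = -158450/467022 = -158450*1/467022 = -79225/233511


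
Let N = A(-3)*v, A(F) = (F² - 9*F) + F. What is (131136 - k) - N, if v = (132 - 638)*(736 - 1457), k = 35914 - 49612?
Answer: -11894424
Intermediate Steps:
A(F) = F² - 8*F
k = -13698
v = 364826 (v = -506*(-721) = 364826)
N = 12039258 (N = -3*(-8 - 3)*364826 = -3*(-11)*364826 = 33*364826 = 12039258)
(131136 - k) - N = (131136 - 1*(-13698)) - 1*12039258 = (131136 + 13698) - 12039258 = 144834 - 12039258 = -11894424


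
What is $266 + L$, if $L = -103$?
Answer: $163$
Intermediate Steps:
$266 + L = 266 - 103 = 163$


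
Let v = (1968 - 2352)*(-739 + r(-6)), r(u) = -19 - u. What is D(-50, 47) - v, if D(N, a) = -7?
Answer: -288775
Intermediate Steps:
v = 288768 (v = (1968 - 2352)*(-739 + (-19 - 1*(-6))) = -384*(-739 + (-19 + 6)) = -384*(-739 - 13) = -384*(-752) = 288768)
D(-50, 47) - v = -7 - 1*288768 = -7 - 288768 = -288775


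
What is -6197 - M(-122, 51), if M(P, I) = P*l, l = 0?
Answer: -6197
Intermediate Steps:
M(P, I) = 0 (M(P, I) = P*0 = 0)
-6197 - M(-122, 51) = -6197 - 1*0 = -6197 + 0 = -6197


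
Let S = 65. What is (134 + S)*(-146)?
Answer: -29054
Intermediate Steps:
(134 + S)*(-146) = (134 + 65)*(-146) = 199*(-146) = -29054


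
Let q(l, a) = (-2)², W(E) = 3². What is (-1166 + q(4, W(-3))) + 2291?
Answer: 1129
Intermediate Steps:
W(E) = 9
q(l, a) = 4
(-1166 + q(4, W(-3))) + 2291 = (-1166 + 4) + 2291 = -1162 + 2291 = 1129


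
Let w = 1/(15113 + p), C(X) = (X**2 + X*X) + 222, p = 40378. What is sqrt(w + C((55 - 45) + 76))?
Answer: 25*sqrt(73971001257)/55491 ≈ 122.53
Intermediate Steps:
C(X) = 222 + 2*X**2 (C(X) = (X**2 + X**2) + 222 = 2*X**2 + 222 = 222 + 2*X**2)
w = 1/55491 (w = 1/(15113 + 40378) = 1/55491 ≈ 1.8021e-5)
sqrt(w + C((55 - 45) + 76)) = sqrt(1/55491 + (222 + 2*((55 - 45) + 76)**2)) = sqrt(1/55491 + (222 + 2*(10 + 76)**2)) = sqrt(1/55491 + (222 + 2*86**2)) = sqrt(1/55491 + (222 + 2*7396)) = sqrt(1/55491 + (222 + 14792)) = sqrt(1/55491 + 15014) = sqrt(833141875/55491) = 25*sqrt(73971001257)/55491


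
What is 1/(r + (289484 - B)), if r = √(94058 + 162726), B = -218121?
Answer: 507605/257662579241 - 4*√16049/257662579241 ≈ 1.9681e-6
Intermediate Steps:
r = 4*√16049 (r = √256784 = 4*√16049 ≈ 506.74)
1/(r + (289484 - B)) = 1/(4*√16049 + (289484 - 1*(-218121))) = 1/(4*√16049 + (289484 + 218121)) = 1/(4*√16049 + 507605) = 1/(507605 + 4*√16049)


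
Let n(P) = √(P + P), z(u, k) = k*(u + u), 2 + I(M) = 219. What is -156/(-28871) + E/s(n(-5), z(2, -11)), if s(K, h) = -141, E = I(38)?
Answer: -6243011/4070811 ≈ -1.5336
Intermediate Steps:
I(M) = 217 (I(M) = -2 + 219 = 217)
z(u, k) = 2*k*u (z(u, k) = k*(2*u) = 2*k*u)
E = 217
n(P) = √2*√P (n(P) = √(2*P) = √2*√P)
-156/(-28871) + E/s(n(-5), z(2, -11)) = -156/(-28871) + 217/(-141) = -156*(-1/28871) + 217*(-1/141) = 156/28871 - 217/141 = -6243011/4070811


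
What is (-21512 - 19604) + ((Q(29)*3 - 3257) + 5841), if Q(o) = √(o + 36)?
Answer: -38532 + 3*√65 ≈ -38508.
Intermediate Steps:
Q(o) = √(36 + o)
(-21512 - 19604) + ((Q(29)*3 - 3257) + 5841) = (-21512 - 19604) + ((√(36 + 29)*3 - 3257) + 5841) = -41116 + ((√65*3 - 3257) + 5841) = -41116 + ((3*√65 - 3257) + 5841) = -41116 + ((-3257 + 3*√65) + 5841) = -41116 + (2584 + 3*√65) = -38532 + 3*√65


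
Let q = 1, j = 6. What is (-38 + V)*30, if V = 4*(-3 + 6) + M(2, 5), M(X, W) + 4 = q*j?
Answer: -720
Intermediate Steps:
M(X, W) = 2 (M(X, W) = -4 + 1*6 = -4 + 6 = 2)
V = 14 (V = 4*(-3 + 6) + 2 = 4*3 + 2 = 12 + 2 = 14)
(-38 + V)*30 = (-38 + 14)*30 = -24*30 = -720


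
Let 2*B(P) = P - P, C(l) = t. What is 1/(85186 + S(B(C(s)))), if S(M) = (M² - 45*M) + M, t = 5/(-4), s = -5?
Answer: 1/85186 ≈ 1.1739e-5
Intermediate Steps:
t = -5/4 (t = 5*(-¼) = -5/4 ≈ -1.2500)
C(l) = -5/4
B(P) = 0 (B(P) = (P - P)/2 = (½)*0 = 0)
S(M) = M² - 44*M
1/(85186 + S(B(C(s)))) = 1/(85186 + 0*(-44 + 0)) = 1/(85186 + 0*(-44)) = 1/(85186 + 0) = 1/85186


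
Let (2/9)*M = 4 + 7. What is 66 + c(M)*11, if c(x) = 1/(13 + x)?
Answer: 8272/125 ≈ 66.176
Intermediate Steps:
M = 99/2 (M = 9*(4 + 7)/2 = (9/2)*11 = 99/2 ≈ 49.500)
66 + c(M)*11 = 66 + 11/(13 + 99/2) = 66 + 11/(125/2) = 66 + (2/125)*11 = 66 + 22/125 = 8272/125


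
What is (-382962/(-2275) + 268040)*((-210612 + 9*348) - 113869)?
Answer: -28011256073534/325 ≈ -8.6188e+10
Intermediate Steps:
(-382962/(-2275) + 268040)*((-210612 + 9*348) - 113869) = (-382962*(-1/2275) + 268040)*((-210612 + 3132) - 113869) = (382962/2275 + 268040)*(-207480 - 113869) = (610173962/2275)*(-321349) = -28011256073534/325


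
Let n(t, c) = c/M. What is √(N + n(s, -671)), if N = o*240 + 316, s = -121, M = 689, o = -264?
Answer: 3*I*√3325419227/689 ≈ 251.09*I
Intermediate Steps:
n(t, c) = c/689
N = -63044 (N = -264*240 + 316 = -63360 + 316 = -63044)
√(N + n(s, -671)) = √(-63044 + (1/689)*(-671)) = √(-63044 - 671/689) = √(-43437987/689) = 3*I*√3325419227/689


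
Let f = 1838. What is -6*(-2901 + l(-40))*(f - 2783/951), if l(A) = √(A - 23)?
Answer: 10125389310/317 - 10470930*I*√7/317 ≈ 3.1941e+7 - 87393.0*I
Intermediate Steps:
l(A) = √(-23 + A)
-6*(-2901 + l(-40))*(f - 2783/951) = -6*(-2901 + √(-23 - 40))*(1838 - 2783/951) = -6*(-2901 + √(-63))*(1838 - 2783*1/951) = -6*(-2901 + 3*I*√7)*(1838 - 2783/951) = -6*(-2901 + 3*I*√7)*1745155/951 = -6*(-1687564885/317 + 1745155*I*√7/317) = 10125389310/317 - 10470930*I*√7/317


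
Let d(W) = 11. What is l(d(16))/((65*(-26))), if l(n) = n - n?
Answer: 0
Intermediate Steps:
l(n) = 0
l(d(16))/((65*(-26))) = 0/((65*(-26))) = 0/(-1690) = 0*(-1/1690) = 0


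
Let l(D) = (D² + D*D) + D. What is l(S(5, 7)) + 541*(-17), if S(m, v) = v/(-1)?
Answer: -9106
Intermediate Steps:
S(m, v) = -v (S(m, v) = v*(-1) = -v)
l(D) = D + 2*D² (l(D) = (D² + D²) + D = 2*D² + D = D + 2*D²)
l(S(5, 7)) + 541*(-17) = (-1*7)*(1 + 2*(-1*7)) + 541*(-17) = -7*(1 + 2*(-7)) - 9197 = -7*(1 - 14) - 9197 = -7*(-13) - 9197 = 91 - 9197 = -9106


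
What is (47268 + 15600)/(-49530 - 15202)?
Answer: -15717/16183 ≈ -0.97120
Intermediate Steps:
(47268 + 15600)/(-49530 - 15202) = 62868/(-64732) = 62868*(-1/64732) = -15717/16183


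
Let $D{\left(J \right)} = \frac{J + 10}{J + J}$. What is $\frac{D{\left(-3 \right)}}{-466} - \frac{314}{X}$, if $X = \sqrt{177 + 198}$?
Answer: $\frac{7}{2796} - \frac{314 \sqrt{15}}{75} \approx -16.212$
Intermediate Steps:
$X = 5 \sqrt{15}$ ($X = \sqrt{375} = 5 \sqrt{15} \approx 19.365$)
$D{\left(J \right)} = \frac{10 + J}{2 J}$
$\frac{D{\left(-3 \right)}}{-466} - \frac{314}{X} = \frac{\frac{1}{2} \frac{1}{-3} \left(10 - 3\right)}{-466} - \frac{314}{5 \sqrt{15}} = \frac{1}{2} \left(- \frac{1}{3}\right) 7 \left(- \frac{1}{466}\right) - 314 \frac{\sqrt{15}}{75} = \left(- \frac{7}{6}\right) \left(- \frac{1}{466}\right) - \frac{314 \sqrt{15}}{75} = \frac{7}{2796} - \frac{314 \sqrt{15}}{75}$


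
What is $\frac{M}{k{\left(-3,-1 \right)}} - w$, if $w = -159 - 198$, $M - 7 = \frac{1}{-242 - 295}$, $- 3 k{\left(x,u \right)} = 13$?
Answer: $\frac{826981}{2327} \approx 355.39$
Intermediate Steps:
$k{\left(x,u \right)} = - \frac{13}{3}$ ($k{\left(x,u \right)} = \left(- \frac{1}{3}\right) 13 = - \frac{13}{3}$)
$M = \frac{3758}{537}$ ($M = 7 + \frac{1}{-242 - 295} = 7 + \frac{1}{-537} = 7 - \frac{1}{537} = \frac{3758}{537} \approx 6.9981$)
$w = -357$
$\frac{M}{k{\left(-3,-1 \right)}} - w = \frac{3758}{537 \left(- \frac{13}{3}\right)} - -357 = \frac{3758}{537} \left(- \frac{3}{13}\right) + 357 = - \frac{3758}{2327} + 357 = \frac{826981}{2327}$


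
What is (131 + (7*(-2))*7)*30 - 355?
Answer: 635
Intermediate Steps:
(131 + (7*(-2))*7)*30 - 355 = (131 - 14*7)*30 - 355 = (131 - 98)*30 - 355 = 33*30 - 355 = 990 - 355 = 635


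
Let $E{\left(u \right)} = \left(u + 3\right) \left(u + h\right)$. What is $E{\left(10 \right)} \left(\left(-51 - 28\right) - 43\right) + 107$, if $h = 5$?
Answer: $-23683$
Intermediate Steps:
$E{\left(u \right)} = \left(3 + u\right) \left(5 + u\right)$ ($E{\left(u \right)} = \left(u + 3\right) \left(u + 5\right) = \left(3 + u\right) \left(5 + u\right)$)
$E{\left(10 \right)} \left(\left(-51 - 28\right) - 43\right) + 107 = \left(15 + 10^{2} + 8 \cdot 10\right) \left(\left(-51 - 28\right) - 43\right) + 107 = \left(15 + 100 + 80\right) \left(-79 - 43\right) + 107 = 195 \left(-122\right) + 107 = -23790 + 107 = -23683$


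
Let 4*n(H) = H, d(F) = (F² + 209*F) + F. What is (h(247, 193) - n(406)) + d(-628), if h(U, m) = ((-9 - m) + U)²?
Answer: 528855/2 ≈ 2.6443e+5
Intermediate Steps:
d(F) = F² + 210*F
n(H) = H/4
h(U, m) = (-9 + U - m)²
(h(247, 193) - n(406)) + d(-628) = ((9 + 193 - 1*247)² - 406/4) - 628*(210 - 628) = ((9 + 193 - 247)² - 1*203/2) - 628*(-418) = ((-45)² - 203/2) + 262504 = (2025 - 203/2) + 262504 = 3847/2 + 262504 = 528855/2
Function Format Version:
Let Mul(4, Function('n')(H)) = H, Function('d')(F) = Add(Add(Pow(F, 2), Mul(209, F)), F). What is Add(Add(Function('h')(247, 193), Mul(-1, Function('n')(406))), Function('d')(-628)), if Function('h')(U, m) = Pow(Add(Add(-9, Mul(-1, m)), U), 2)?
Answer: Rational(528855, 2) ≈ 2.6443e+5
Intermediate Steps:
Function('d')(F) = Add(Pow(F, 2), Mul(210, F))
Function('n')(H) = Mul(Rational(1, 4), H)
Function('h')(U, m) = Pow(Add(-9, U, Mul(-1, m)), 2)
Add(Add(Function('h')(247, 193), Mul(-1, Function('n')(406))), Function('d')(-628)) = Add(Add(Pow(Add(9, 193, Mul(-1, 247)), 2), Mul(-1, Mul(Rational(1, 4), 406))), Mul(-628, Add(210, -628))) = Add(Add(Pow(Add(9, 193, -247), 2), Mul(-1, Rational(203, 2))), Mul(-628, -418)) = Add(Add(Pow(-45, 2), Rational(-203, 2)), 262504) = Add(Add(2025, Rational(-203, 2)), 262504) = Add(Rational(3847, 2), 262504) = Rational(528855, 2)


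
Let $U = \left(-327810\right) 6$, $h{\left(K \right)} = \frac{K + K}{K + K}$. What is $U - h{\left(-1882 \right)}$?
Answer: $-1966861$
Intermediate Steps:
$h{\left(K \right)} = 1$ ($h{\left(K \right)} = \frac{2 K}{2 K} = 2 K \frac{1}{2 K} = 1$)
$U = -1966860$
$U - h{\left(-1882 \right)} = -1966860 - 1 = -1966861$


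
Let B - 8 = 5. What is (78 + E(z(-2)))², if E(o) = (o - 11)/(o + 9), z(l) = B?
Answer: 737881/121 ≈ 6098.2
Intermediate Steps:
B = 13 (B = 8 + 5 = 13)
z(l) = 13
E(o) = (-11 + o)/(9 + o)
(78 + E(z(-2)))² = (78 + (-11 + 13)/(9 + 13))² = (78 + 2/22)² = (78 + (1/22)*2)² = (78 + 1/11)² = (859/11)² = 737881/121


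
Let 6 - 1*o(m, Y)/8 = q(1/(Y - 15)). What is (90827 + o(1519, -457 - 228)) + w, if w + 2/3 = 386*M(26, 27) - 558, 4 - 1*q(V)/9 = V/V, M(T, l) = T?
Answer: 300409/3 ≈ 1.0014e+5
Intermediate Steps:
q(V) = 27 (q(V) = 36 - 9*V/V = 36 - 9*1 = 36 - 9 = 27)
w = 28432/3 (w = -⅔ + (386*26 - 558) = -⅔ + (10036 - 558) = -⅔ + 9478 = 28432/3 ≈ 9477.3)
o(m, Y) = -168 (o(m, Y) = 48 - 8*27 = 48 - 216 = -168)
(90827 + o(1519, -457 - 228)) + w = (90827 - 168) + 28432/3 = 90659 + 28432/3 = 300409/3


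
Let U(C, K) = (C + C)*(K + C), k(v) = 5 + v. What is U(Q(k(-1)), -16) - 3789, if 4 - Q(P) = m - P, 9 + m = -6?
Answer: -3467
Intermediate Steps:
m = -15 (m = -9 - 6 = -15)
Q(P) = 19 + P (Q(P) = 4 - (-15 - P) = 4 + (15 + P) = 19 + P)
U(C, K) = 2*C*(C + K) (U(C, K) = (2*C)*(C + K) = 2*C*(C + K))
U(Q(k(-1)), -16) - 3789 = 2*(19 + (5 - 1))*((19 + (5 - 1)) - 16) - 3789 = 2*(19 + 4)*((19 + 4) - 16) - 3789 = 2*23*(23 - 16) - 3789 = 2*23*7 - 3789 = 322 - 3789 = -3467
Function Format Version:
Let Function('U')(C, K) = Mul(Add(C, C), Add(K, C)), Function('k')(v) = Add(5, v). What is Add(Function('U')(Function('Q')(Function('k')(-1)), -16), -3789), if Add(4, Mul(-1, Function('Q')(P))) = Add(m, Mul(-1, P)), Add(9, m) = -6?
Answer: -3467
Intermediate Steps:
m = -15 (m = Add(-9, -6) = -15)
Function('Q')(P) = Add(19, P) (Function('Q')(P) = Add(4, Mul(-1, Add(-15, Mul(-1, P)))) = Add(4, Add(15, P)) = Add(19, P))
Function('U')(C, K) = Mul(2, C, Add(C, K)) (Function('U')(C, K) = Mul(Mul(2, C), Add(C, K)) = Mul(2, C, Add(C, K)))
Add(Function('U')(Function('Q')(Function('k')(-1)), -16), -3789) = Add(Mul(2, Add(19, Add(5, -1)), Add(Add(19, Add(5, -1)), -16)), -3789) = Add(Mul(2, Add(19, 4), Add(Add(19, 4), -16)), -3789) = Add(Mul(2, 23, Add(23, -16)), -3789) = Add(Mul(2, 23, 7), -3789) = Add(322, -3789) = -3467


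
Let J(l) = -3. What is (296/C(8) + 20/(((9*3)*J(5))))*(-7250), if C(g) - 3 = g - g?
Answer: -57797000/81 ≈ -7.1354e+5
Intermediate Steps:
C(g) = 3 (C(g) = 3 + (g - g) = 3 + 0 = 3)
(296/C(8) + 20/(((9*3)*J(5))))*(-7250) = (296/3 + 20/(((9*3)*(-3))))*(-7250) = (296*(1/3) + 20/((27*(-3))))*(-7250) = (296/3 + 20/(-81))*(-7250) = (296/3 + 20*(-1/81))*(-7250) = (296/3 - 20/81)*(-7250) = (7972/81)*(-7250) = -57797000/81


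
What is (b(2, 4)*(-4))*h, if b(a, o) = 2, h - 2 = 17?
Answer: -152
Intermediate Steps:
h = 19 (h = 2 + 17 = 19)
(b(2, 4)*(-4))*h = (2*(-4))*19 = -8*19 = -152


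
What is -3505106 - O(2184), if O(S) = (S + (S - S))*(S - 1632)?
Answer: -4710674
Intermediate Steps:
O(S) = S*(-1632 + S) (O(S) = (S + 0)*(-1632 + S) = S*(-1632 + S))
-3505106 - O(2184) = -3505106 - 2184*(-1632 + 2184) = -3505106 - 2184*552 = -3505106 - 1*1205568 = -3505106 - 1205568 = -4710674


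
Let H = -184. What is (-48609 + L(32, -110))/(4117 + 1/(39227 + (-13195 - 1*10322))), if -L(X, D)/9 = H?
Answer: -245877210/21559357 ≈ -11.405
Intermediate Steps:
L(X, D) = 1656 (L(X, D) = -9*(-184) = 1656)
(-48609 + L(32, -110))/(4117 + 1/(39227 + (-13195 - 1*10322))) = (-48609 + 1656)/(4117 + 1/(39227 + (-13195 - 1*10322))) = -46953/(4117 + 1/(39227 + (-13195 - 10322))) = -46953/(4117 + 1/(39227 - 23517)) = -46953/(4117 + 1/15710) = -46953/64678071/15710 = -46953*15710/64678071 = -245877210/21559357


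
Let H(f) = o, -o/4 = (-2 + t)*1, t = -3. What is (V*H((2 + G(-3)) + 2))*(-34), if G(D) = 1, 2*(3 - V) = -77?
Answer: -28220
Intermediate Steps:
o = 20 (o = -4*(-2 - 3) = -(-20) = -4*(-5) = 20)
V = 83/2 (V = 3 - 1/2*(-77) = 3 + 77/2 = 83/2 ≈ 41.500)
H(f) = 20
(V*H((2 + G(-3)) + 2))*(-34) = ((83/2)*20)*(-34) = 830*(-34) = -28220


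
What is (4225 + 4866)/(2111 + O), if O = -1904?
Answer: 9091/207 ≈ 43.918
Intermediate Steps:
(4225 + 4866)/(2111 + O) = (4225 + 4866)/(2111 - 1904) = 9091/207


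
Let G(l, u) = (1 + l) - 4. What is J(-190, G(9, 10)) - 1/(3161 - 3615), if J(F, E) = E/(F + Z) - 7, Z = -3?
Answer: -615885/87622 ≈ -7.0289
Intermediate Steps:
G(l, u) = -3 + l
J(F, E) = -7 + E/(-3 + F) (J(F, E) = E/(F - 3) - 7 = E/(-3 + F) - 7 = -7 + E/(-3 + F))
J(-190, G(9, 10)) - 1/(3161 - 3615) = (21 + (-3 + 9) - 7*(-190))/(-3 - 190) - 1/(3161 - 3615) = (21 + 6 + 1330)/(-193) - 1/(-454) = -1/193*1357 - 1*(-1/454) = -1357/193 + 1/454 = -615885/87622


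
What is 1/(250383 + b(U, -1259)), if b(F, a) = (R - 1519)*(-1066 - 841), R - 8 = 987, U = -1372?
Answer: 1/1249651 ≈ 8.0022e-7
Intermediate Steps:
R = 995 (R = 8 + 987 = 995)
b(F, a) = 999268 (b(F, a) = (995 - 1519)*(-1066 - 841) = -524*(-1907) = 999268)
1/(250383 + b(U, -1259)) = 1/(250383 + 999268) = 1/1249651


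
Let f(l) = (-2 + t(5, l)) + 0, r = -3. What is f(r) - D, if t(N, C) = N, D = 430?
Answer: -427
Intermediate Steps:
f(l) = 3 (f(l) = (-2 + 5) + 0 = 3 + 0 = 3)
f(r) - D = 3 - 1*430 = 3 - 430 = -427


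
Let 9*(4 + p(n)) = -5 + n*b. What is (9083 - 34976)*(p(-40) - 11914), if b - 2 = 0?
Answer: 308837319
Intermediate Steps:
b = 2 (b = 2 + 0 = 2)
p(n) = -41/9 + 2*n/9 (p(n) = -4 + (-5 + n*2)/9 = -4 + (-5 + 2*n)/9 = -4 + (-5/9 + 2*n/9) = -41/9 + 2*n/9)
(9083 - 34976)*(p(-40) - 11914) = (9083 - 34976)*((-41/9 + (2/9)*(-40)) - 11914) = -25893*((-41/9 - 80/9) - 11914) = -25893*(-121/9 - 11914) = -25893*(-107347/9) = 308837319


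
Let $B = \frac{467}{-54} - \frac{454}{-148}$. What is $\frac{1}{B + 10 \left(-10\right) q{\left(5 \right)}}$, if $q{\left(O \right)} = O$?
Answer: $- \frac{999}{505075} \approx -0.0019779$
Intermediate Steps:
$B = - \frac{5575}{999}$ ($B = 467 \left(- \frac{1}{54}\right) - - \frac{227}{74} = - \frac{467}{54} + \frac{227}{74} = - \frac{5575}{999} \approx -5.5806$)
$\frac{1}{B + 10 \left(-10\right) q{\left(5 \right)}} = \frac{1}{- \frac{5575}{999} + 10 \left(-10\right) 5} = \frac{1}{- \frac{5575}{999} - 500} = \frac{1}{- \frac{505075}{999}} = - \frac{999}{505075}$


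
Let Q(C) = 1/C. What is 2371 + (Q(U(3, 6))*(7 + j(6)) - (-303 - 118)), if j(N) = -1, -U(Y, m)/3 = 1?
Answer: 2790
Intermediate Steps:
U(Y, m) = -3 (U(Y, m) = -3*1 = -3)
2371 + (Q(U(3, 6))*(7 + j(6)) - (-303 - 118)) = 2371 + ((7 - 1)/(-3) - (-303 - 118)) = 2371 + (-1/3*6 - 1*(-421)) = 2371 + (-2 + 421) = 2371 + 419 = 2790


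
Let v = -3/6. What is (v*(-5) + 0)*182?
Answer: 455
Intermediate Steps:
v = -½ (v = -3*⅙ = -½ ≈ -0.50000)
(v*(-5) + 0)*182 = (-½*(-5) + 0)*182 = (5/2 + 0)*182 = (5/2)*182 = 455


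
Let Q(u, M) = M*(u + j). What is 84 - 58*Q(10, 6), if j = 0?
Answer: -3396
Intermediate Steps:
Q(u, M) = M*u (Q(u, M) = M*(u + 0) = M*u)
84 - 58*Q(10, 6) = 84 - 348*10 = 84 - 58*60 = 84 - 3480 = -3396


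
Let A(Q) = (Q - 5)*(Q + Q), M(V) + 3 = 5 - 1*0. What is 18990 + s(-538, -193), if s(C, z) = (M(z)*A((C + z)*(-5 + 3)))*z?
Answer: -1644444458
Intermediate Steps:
M(V) = 2 (M(V) = -3 + (5 - 1*0) = -3 + (5 + 0) = -3 + 5 = 2)
A(Q) = 2*Q*(-5 + Q) (A(Q) = (-5 + Q)*(2*Q) = 2*Q*(-5 + Q))
s(C, z) = 4*z*(-2*C - 2*z)*(-5 - 2*C - 2*z) (s(C, z) = (2*(2*((C + z)*(-5 + 3))*(-5 + (C + z)*(-5 + 3))))*z = (2*(2*((C + z)*(-2))*(-5 + (C + z)*(-2))))*z = (2*(2*(-2*C - 2*z)*(-5 + (-2*C - 2*z))))*z = (2*(2*(-2*C - 2*z)*(-5 - 2*C - 2*z)))*z = (4*(-2*C - 2*z)*(-5 - 2*C - 2*z))*z = 4*z*(-2*C - 2*z)*(-5 - 2*C - 2*z))
18990 + s(-538, -193) = 18990 + 8*(-193)*(-538 - 193)*(5 + 2*(-538) + 2*(-193)) = 18990 + 8*(-193)*(-731)*(5 - 1076 - 386) = 18990 + 8*(-193)*(-731)*(-1457) = 18990 - 1644463448 = -1644444458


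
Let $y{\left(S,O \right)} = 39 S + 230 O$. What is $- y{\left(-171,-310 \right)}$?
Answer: $77969$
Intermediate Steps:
$- y{\left(-171,-310 \right)} = - (39 \left(-171\right) + 230 \left(-310\right)) = - (-6669 - 71300) = \left(-1\right) \left(-77969\right) = 77969$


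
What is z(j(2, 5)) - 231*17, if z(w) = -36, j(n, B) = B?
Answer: -3963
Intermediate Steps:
z(j(2, 5)) - 231*17 = -36 - 231*17 = -36 - 3927 = -3963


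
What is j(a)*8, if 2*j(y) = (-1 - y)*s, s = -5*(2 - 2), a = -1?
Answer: 0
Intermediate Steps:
s = 0 (s = -5*0 = 0)
j(y) = 0 (j(y) = ((-1 - y)*0)/2 = (½)*0 = 0)
j(a)*8 = 0*8 = 0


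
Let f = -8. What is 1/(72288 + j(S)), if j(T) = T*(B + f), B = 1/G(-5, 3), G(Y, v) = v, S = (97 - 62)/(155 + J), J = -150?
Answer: 3/216703 ≈ 1.3844e-5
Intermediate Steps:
S = 7 (S = (97 - 62)/(155 - 150) = 35/5 = 35*(⅕) = 7)
B = ⅓ (B = 1/3 = ⅓ ≈ 0.33333)
j(T) = -23*T/3 (j(T) = T*(⅓ - 8) = T*(-23/3) = -23*T/3)
1/(72288 + j(S)) = 1/(72288 - 23/3*7) = 1/(72288 - 161/3) = 1/(216703/3) = 3/216703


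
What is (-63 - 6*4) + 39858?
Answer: 39771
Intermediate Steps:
(-63 - 6*4) + 39858 = (-63 - 24) + 39858 = -87 + 39858 = 39771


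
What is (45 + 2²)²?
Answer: 2401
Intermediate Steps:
(45 + 2²)² = (45 + 4)² = 49² = 2401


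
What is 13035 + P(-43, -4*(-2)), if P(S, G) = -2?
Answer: 13033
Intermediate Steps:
13035 + P(-43, -4*(-2)) = 13035 - 2 = 13033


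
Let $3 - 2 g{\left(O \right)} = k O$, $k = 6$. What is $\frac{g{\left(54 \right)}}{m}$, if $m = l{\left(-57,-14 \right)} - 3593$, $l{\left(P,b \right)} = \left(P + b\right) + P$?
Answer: $\frac{321}{7442} \approx 0.043134$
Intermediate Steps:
$l{\left(P,b \right)} = b + 2 P$
$g{\left(O \right)} = \frac{3}{2} - 3 O$ ($g{\left(O \right)} = \frac{3}{2} - \frac{6 O}{2} = \frac{3}{2} - 3 O$)
$m = -3721$ ($m = \left(-14 + 2 \left(-57\right)\right) - 3593 = \left(-14 - 114\right) - 3593 = -128 - 3593 = -3721$)
$\frac{g{\left(54 \right)}}{m} = \frac{\frac{3}{2} - 162}{-3721} = \left(\frac{3}{2} - 162\right) \left(- \frac{1}{3721}\right) = \left(- \frac{321}{2}\right) \left(- \frac{1}{3721}\right) = \frac{321}{7442}$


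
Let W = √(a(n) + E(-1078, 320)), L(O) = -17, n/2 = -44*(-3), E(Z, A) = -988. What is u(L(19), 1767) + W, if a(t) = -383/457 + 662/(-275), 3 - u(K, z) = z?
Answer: -1764 + I*√626237313493/25135 ≈ -1764.0 + 31.484*I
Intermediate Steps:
n = 264 (n = 2*(-44*(-3)) = 2*132 = 264)
u(K, z) = 3 - z
a(t) = -407859/125675 (a(t) = -383*1/457 + 662*(-1/275) = -383/457 - 662/275 = -407859/125675)
W = I*√626237313493/25135 (W = √(-407859/125675 - 988) = √(-124574759/125675) = I*√626237313493/25135 ≈ 31.484*I)
u(L(19), 1767) + W = (3 - 1*1767) + I*√626237313493/25135 = (3 - 1767) + I*√626237313493/25135 = -1764 + I*√626237313493/25135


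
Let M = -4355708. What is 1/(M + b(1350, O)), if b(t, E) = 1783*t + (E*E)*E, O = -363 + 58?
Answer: -1/30321283 ≈ -3.2980e-8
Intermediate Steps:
O = -305
b(t, E) = E³ + 1783*t (b(t, E) = 1783*t + E²*E = 1783*t + E³ = E³ + 1783*t)
1/(M + b(1350, O)) = 1/(-4355708 + ((-305)³ + 1783*1350)) = 1/(-4355708 + (-28372625 + 2407050)) = 1/(-4355708 - 25965575) = 1/(-30321283) = -1/30321283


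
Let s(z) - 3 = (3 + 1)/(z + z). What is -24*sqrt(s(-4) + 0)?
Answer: -12*sqrt(10) ≈ -37.947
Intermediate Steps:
s(z) = 3 + 2/z (s(z) = 3 + (3 + 1)/(z + z) = 3 + 4/((2*z)) = 3 + 4*(1/(2*z)) = 3 + 2/z)
-24*sqrt(s(-4) + 0) = -24*sqrt((3 + 2/(-4)) + 0) = -24*sqrt((3 + 2*(-1/4)) + 0) = -24*sqrt((3 - 1/2) + 0) = -24*sqrt(5/2 + 0) = -12*sqrt(10)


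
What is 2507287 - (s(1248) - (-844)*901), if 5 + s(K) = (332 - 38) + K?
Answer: 1745306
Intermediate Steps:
s(K) = 289 + K (s(K) = -5 + ((332 - 38) + K) = -5 + (294 + K) = 289 + K)
2507287 - (s(1248) - (-844)*901) = 2507287 - ((289 + 1248) - (-844)*901) = 2507287 - (1537 - 1*(-760444)) = 2507287 - (1537 + 760444) = 2507287 - 1*761981 = 2507287 - 761981 = 1745306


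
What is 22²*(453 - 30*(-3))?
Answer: 262812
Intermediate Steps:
22²*(453 - 30*(-3)) = 484*(453 + 90) = 484*543 = 262812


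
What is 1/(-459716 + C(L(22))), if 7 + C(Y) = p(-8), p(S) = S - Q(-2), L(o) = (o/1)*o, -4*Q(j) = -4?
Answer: -1/459732 ≈ -2.1752e-6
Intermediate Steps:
Q(j) = 1 (Q(j) = -1/4*(-4) = 1)
L(o) = o**2 (L(o) = (o*1)*o = o*o = o**2)
p(S) = -1 + S (p(S) = S - 1*1 = S - 1 = -1 + S)
C(Y) = -16 (C(Y) = -7 + (-1 - 8) = -7 - 9 = -16)
1/(-459716 + C(L(22))) = 1/(-459716 - 16) = 1/(-459732) = -1/459732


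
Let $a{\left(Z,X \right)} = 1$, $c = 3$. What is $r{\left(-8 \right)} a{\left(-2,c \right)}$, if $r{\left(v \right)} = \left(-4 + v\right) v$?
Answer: $96$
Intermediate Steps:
$r{\left(v \right)} = v \left(-4 + v\right)$
$r{\left(-8 \right)} a{\left(-2,c \right)} = - 8 \left(-4 - 8\right) 1 = \left(-8\right) \left(-12\right) 1 = 96 \cdot 1 = 96$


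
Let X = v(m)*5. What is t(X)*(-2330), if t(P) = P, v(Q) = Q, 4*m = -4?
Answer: 11650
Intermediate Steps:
m = -1 (m = (¼)*(-4) = -1)
X = -5 (X = -1*5 = -5)
t(X)*(-2330) = -5*(-2330) = 11650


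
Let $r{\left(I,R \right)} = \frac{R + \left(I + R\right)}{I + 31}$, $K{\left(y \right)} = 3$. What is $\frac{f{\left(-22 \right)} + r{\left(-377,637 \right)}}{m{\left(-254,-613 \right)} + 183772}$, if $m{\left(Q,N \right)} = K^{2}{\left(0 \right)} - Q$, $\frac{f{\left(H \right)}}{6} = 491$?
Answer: $\frac{339473}{21225370} \approx 0.015994$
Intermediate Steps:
$f{\left(H \right)} = 2946$ ($f{\left(H \right)} = 6 \cdot 491 = 2946$)
$m{\left(Q,N \right)} = 9 - Q$ ($m{\left(Q,N \right)} = 3^{2} - Q = 9 - Q$)
$r{\left(I,R \right)} = \frac{I + 2 R}{31 + I}$
$\frac{f{\left(-22 \right)} + r{\left(-377,637 \right)}}{m{\left(-254,-613 \right)} + 183772} = \frac{2946 + \frac{-377 + 2 \cdot 637}{31 - 377}}{\left(9 - -254\right) + 183772} = \frac{2946 + \frac{-377 + 1274}{-346}}{\left(9 + 254\right) + 183772} = \frac{2946 - \frac{897}{346}}{263 + 183772} = \frac{2946 - \frac{897}{346}}{184035} = \frac{1018419}{346} \cdot \frac{1}{184035} = \frac{339473}{21225370}$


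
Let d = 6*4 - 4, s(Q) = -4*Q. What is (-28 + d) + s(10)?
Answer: -48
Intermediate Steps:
d = 20 (d = 24 - 4 = 20)
(-28 + d) + s(10) = (-28 + 20) - 4*10 = -8 - 40 = -48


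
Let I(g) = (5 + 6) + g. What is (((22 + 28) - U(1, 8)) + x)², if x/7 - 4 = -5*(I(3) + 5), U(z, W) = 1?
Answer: 345744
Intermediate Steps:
I(g) = 11 + g
x = -637 (x = 28 + 7*(-5*((11 + 3) + 5)) = 28 + 7*(-5*(14 + 5)) = 28 + 7*(-5*19) = 28 + 7*(-95) = 28 - 665 = -637)
(((22 + 28) - U(1, 8)) + x)² = (((22 + 28) - 1*1) - 637)² = ((50 - 1) - 637)² = (49 - 637)² = (-588)² = 345744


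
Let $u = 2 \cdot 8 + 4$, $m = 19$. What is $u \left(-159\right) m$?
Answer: $-60420$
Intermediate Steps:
$u = 20$ ($u = 16 + 4 = 20$)
$u \left(-159\right) m = 20 \left(-159\right) 19 = \left(-3180\right) 19 = -60420$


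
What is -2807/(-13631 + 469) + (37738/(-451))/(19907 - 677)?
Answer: 11923822777/57075236130 ≈ 0.20891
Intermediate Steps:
-2807/(-13631 + 469) + (37738/(-451))/(19907 - 677) = -2807/(-13162) + (37738*(-1/451))/19230 = -2807*(-1/13162) - 37738/451*1/19230 = 2807/13162 - 18869/4336365 = 11923822777/57075236130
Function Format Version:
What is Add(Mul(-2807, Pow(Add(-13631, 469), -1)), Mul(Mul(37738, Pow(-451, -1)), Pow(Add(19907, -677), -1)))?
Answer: Rational(11923822777, 57075236130) ≈ 0.20891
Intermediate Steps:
Add(Mul(-2807, Pow(Add(-13631, 469), -1)), Mul(Mul(37738, Pow(-451, -1)), Pow(Add(19907, -677), -1))) = Add(Mul(-2807, Pow(-13162, -1)), Mul(Mul(37738, Rational(-1, 451)), Pow(19230, -1))) = Add(Mul(-2807, Rational(-1, 13162)), Mul(Rational(-37738, 451), Rational(1, 19230))) = Add(Rational(2807, 13162), Rational(-18869, 4336365)) = Rational(11923822777, 57075236130)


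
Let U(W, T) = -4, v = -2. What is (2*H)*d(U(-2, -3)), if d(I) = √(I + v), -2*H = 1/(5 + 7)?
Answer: -I*√6/12 ≈ -0.20412*I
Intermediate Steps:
H = -1/24 (H = -1/(2*(5 + 7)) = -½/12 = -½*1/12 = -1/24 ≈ -0.041667)
d(I) = √(-2 + I) (d(I) = √(I - 2) = √(-2 + I))
(2*H)*d(U(-2, -3)) = (2*(-1/24))*√(-2 - 4) = -I*√6/12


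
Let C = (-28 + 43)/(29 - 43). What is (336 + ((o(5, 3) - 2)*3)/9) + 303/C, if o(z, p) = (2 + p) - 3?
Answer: 266/5 ≈ 53.200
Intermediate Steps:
o(z, p) = -1 + p
C = -15/14 (C = 15/(-14) = 15*(-1/14) = -15/14 ≈ -1.0714)
(336 + ((o(5, 3) - 2)*3)/9) + 303/C = (336 + (((-1 + 3) - 2)*3)/9) + 303/(-15/14) = (336 + ((2 - 2)*3)/9) + 303*(-14/15) = (336 + (0*3)/9) - 1414/5 = (336 + (⅑)*0) - 1414/5 = (336 + 0) - 1414/5 = 336 - 1414/5 = 266/5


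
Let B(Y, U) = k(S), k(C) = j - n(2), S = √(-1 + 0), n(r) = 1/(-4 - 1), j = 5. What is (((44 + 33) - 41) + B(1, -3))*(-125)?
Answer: -5150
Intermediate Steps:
n(r) = -⅕ (n(r) = 1/(-5) = -⅕)
S = I (S = √(-1) = I ≈ 1.0*I)
k(C) = 26/5 (k(C) = 5 - 1*(-⅕) = 5 + ⅕ = 26/5)
B(Y, U) = 26/5
(((44 + 33) - 41) + B(1, -3))*(-125) = (((44 + 33) - 41) + 26/5)*(-125) = ((77 - 41) + 26/5)*(-125) = (36 + 26/5)*(-125) = (206/5)*(-125) = -5150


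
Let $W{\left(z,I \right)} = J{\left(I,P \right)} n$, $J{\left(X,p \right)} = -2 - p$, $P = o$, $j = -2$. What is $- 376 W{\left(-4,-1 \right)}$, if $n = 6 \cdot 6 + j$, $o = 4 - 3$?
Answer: $38352$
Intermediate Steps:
$o = 1$
$P = 1$
$n = 34$ ($n = 6 \cdot 6 - 2 = 36 - 2 = 34$)
$W{\left(z,I \right)} = -102$ ($W{\left(z,I \right)} = \left(-2 - 1\right) 34 = \left(-3\right) 34 = -102$)
$- 376 W{\left(-4,-1 \right)} = \left(-376\right) \left(-102\right) = 38352$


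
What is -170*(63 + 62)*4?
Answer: -85000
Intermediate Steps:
-170*(63 + 62)*4 = -170*125*4 = -21250*4 = -85000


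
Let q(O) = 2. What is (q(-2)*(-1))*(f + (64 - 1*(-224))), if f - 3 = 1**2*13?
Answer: -608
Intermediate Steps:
f = 16 (f = 3 + 1**2*13 = 3 + 1*13 = 3 + 13 = 16)
(q(-2)*(-1))*(f + (64 - 1*(-224))) = (2*(-1))*(16 + (64 - 1*(-224))) = -2*(16 + (64 + 224)) = -2*(16 + 288) = -2*304 = -608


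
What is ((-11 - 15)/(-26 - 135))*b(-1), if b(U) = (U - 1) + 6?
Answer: 104/161 ≈ 0.64596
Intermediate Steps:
b(U) = 5 + U (b(U) = (-1 + U) + 6 = 5 + U)
((-11 - 15)/(-26 - 135))*b(-1) = ((-11 - 15)/(-26 - 135))*(5 - 1) = -26/(-161)*4 = -26*(-1/161)*4 = (26/161)*4 = 104/161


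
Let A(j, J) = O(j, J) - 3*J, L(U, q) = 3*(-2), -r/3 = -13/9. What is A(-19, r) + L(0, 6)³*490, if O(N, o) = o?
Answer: -317546/3 ≈ -1.0585e+5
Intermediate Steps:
r = 13/3 (r = -(-39)/9 = -3*(-13/9) = 13/3 ≈ 4.3333)
L(U, q) = -6
A(j, J) = -2*J (A(j, J) = J - 3*J = -2*J)
A(-19, r) + L(0, 6)³*490 = -2*13/3 + (-6)³*490 = -26/3 - 216*490 = -26/3 - 105840 = -317546/3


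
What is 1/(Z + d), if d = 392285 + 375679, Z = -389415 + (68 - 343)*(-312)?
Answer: 1/464349 ≈ 2.1536e-6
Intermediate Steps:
Z = -303615 (Z = -389415 - 275*(-312) = -389415 + 85800 = -303615)
d = 767964
1/(Z + d) = 1/(-303615 + 767964) = 1/464349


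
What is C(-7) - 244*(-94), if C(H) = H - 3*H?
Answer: 22950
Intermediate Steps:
C(H) = -2*H
C(-7) - 244*(-94) = -2*(-7) - 244*(-94) = 14 + 22936 = 22950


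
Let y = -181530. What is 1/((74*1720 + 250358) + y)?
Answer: 1/196108 ≈ 5.0992e-6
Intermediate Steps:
1/((74*1720 + 250358) + y) = 1/((74*1720 + 250358) - 181530) = 1/((127280 + 250358) - 181530) = 1/(377638 - 181530) = 1/196108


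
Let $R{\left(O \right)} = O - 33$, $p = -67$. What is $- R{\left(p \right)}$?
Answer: $100$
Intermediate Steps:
$R{\left(O \right)} = -33 + O$ ($R{\left(O \right)} = O - 33 = -33 + O$)
$- R{\left(p \right)} = - (-33 - 67) = \left(-1\right) \left(-100\right) = 100$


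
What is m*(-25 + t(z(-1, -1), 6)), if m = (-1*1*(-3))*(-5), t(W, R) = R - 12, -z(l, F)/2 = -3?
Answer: 465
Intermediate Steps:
z(l, F) = 6 (z(l, F) = -2*(-3) = 6)
t(W, R) = -12 + R
m = -15 (m = -1*(-3)*(-5) = 3*(-5) = -15)
m*(-25 + t(z(-1, -1), 6)) = -15*(-25 + (-12 + 6)) = -15*(-25 - 6) = -15*(-31) = 465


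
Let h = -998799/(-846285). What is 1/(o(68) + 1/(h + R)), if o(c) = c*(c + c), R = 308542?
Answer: 87038488423/804931941217999 ≈ 0.00010813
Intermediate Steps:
h = 332933/282095 (h = -998799*(-1/846285) = 332933/282095 ≈ 1.1802)
o(c) = 2*c² (o(c) = c*(2*c) = 2*c²)
1/(o(68) + 1/(h + R)) = 1/(2*68² + 1/(332933/282095 + 308542)) = 1/(2*4624 + 1/(87038488423/282095)) = 1/(9248 + 282095/87038488423) = 1/(804931941217999/87038488423) = 87038488423/804931941217999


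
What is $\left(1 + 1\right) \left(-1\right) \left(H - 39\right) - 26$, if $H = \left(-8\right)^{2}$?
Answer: $-76$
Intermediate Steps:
$H = 64$
$\left(1 + 1\right) \left(-1\right) \left(H - 39\right) - 26 = \left(1 + 1\right) \left(-1\right) \left(64 - 39\right) - 26 = 2 \left(-1\right) 25 - 26 = \left(-2\right) 25 - 26 = -50 - 26 = -76$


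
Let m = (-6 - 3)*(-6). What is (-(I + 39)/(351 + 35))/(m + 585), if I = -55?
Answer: 8/123327 ≈ 6.4868e-5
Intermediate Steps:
m = 54 (m = -9*(-6) = 54)
(-(I + 39)/(351 + 35))/(m + 585) = (-(-55 + 39)/(351 + 35))/(54 + 585) = -(-16)/386/639 = -(-16)/386*(1/639) = -1*(-8/193)*(1/639) = (8/193)*(1/639) = 8/123327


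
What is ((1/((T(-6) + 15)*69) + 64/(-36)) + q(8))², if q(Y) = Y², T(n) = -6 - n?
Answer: 460832089/119025 ≈ 3871.7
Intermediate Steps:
((1/((T(-6) + 15)*69) + 64/(-36)) + q(8))² = ((1/(((-6 - 1*(-6)) + 15)*69) + 64/(-36)) + 8²)² = (((1/69)/((-6 + 6) + 15) + 64*(-1/36)) + 64)² = (((1/69)/(0 + 15) - 16/9) + 64)² = (((1/69)/15 - 16/9) + 64)² = (((1/15)*(1/69) - 16/9) + 64)² = ((1/1035 - 16/9) + 64)² = (-613/345 + 64)² = (21467/345)² = 460832089/119025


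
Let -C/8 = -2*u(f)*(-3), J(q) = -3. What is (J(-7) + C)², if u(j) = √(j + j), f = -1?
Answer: -4599 + 288*I*√2 ≈ -4599.0 + 407.29*I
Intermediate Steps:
u(j) = √2*√j (u(j) = √(2*j) = √2*√j)
C = -48*I*√2 (C = -8*(-2*√2*√(-1))*(-3) = -8*(-2*√2*I)*(-3) = -8*(-2*I*√2)*(-3) = -48*I*√2 ≈ -67.882*I)
(J(-7) + C)² = (-3 - 48*I*√2)²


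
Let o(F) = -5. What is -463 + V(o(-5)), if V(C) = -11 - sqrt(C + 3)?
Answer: -474 - I*sqrt(2) ≈ -474.0 - 1.4142*I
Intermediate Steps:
V(C) = -11 - sqrt(3 + C)
-463 + V(o(-5)) = -463 + (-11 - sqrt(3 - 5)) = -463 + (-11 - sqrt(-2)) = -463 + (-11 - I*sqrt(2)) = -474 - I*sqrt(2)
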